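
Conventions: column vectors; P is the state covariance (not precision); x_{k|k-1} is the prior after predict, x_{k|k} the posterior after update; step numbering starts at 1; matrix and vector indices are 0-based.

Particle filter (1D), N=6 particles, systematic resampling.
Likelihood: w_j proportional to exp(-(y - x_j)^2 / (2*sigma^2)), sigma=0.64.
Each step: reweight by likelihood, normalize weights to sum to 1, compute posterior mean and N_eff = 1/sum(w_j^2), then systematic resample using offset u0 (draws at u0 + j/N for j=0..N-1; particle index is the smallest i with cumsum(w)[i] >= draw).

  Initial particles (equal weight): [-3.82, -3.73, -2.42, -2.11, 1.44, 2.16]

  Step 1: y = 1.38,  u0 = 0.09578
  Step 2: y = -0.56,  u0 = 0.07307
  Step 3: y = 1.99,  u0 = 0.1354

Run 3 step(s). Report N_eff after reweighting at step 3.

step 1: w=[0.0000, 0.0000, 0.0000, 0.0000, 0.6766, 0.3234]  mean=1.6728  Neff=1.7781  idx=[4, 4, 4, 4, 5, 5]
step 2: w=[0.2480, 0.2480, 0.2480, 0.2480, 0.0039, 0.0039]  mean=1.4456  Neff=4.0629  idx=[0, 0, 1, 2, 2, 3]
step 3: w=[0.1667, 0.1667, 0.1667, 0.1667, 0.1667, 0.1667]  mean=1.4400  Neff=6.0000  idx=[0, 1, 2, 3, 4, 5]

N_eff = 6.0000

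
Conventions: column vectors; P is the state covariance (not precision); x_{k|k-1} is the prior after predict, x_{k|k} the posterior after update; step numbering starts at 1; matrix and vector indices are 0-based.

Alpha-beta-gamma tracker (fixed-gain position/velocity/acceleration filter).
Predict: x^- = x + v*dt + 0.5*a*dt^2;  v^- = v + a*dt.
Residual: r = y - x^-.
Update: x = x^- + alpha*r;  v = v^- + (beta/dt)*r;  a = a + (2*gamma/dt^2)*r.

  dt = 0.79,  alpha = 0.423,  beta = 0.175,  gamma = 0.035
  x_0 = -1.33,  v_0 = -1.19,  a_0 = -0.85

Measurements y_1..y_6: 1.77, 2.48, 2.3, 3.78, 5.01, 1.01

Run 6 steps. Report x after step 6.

step 1: x_pred=-2.5353  r=4.3053  x^+=-0.7142  v^+=-0.9078  a^+=-0.3671
step 2: x_pred=-1.5459  r=4.0259  x^+=0.1571  v^+=-0.3060  a^+=0.0844
step 3: x_pred=-0.0583  r=2.3583  x^+=0.9393  v^+=0.2831  a^+=0.3490
step 4: x_pred=1.2718  r=2.5082  x^+=2.3328  v^+=1.1144  a^+=0.6303
step 5: x_pred=3.4098  r=1.6002  x^+=4.0867  v^+=1.9668  a^+=0.8098
step 6: x_pred=5.8932  r=-4.8832  x^+=3.8276  v^+=1.5248  a^+=0.2620

x_post = 3.8276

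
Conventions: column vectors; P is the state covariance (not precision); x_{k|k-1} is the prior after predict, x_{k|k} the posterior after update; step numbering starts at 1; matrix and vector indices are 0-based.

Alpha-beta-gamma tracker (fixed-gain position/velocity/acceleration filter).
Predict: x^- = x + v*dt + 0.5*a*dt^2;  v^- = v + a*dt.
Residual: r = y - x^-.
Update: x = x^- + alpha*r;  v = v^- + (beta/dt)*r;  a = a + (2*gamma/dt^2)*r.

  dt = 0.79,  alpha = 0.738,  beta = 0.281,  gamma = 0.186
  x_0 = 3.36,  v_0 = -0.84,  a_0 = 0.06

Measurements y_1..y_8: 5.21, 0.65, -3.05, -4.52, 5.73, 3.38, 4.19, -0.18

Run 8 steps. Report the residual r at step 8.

resid = -12.7292

step 1: x_pred=2.7151  r=2.4949  x^+=4.5563  v^+=0.0948  a^+=1.5471
step 2: x_pred=5.1140  r=-4.4640  x^+=1.8196  v^+=-0.2708  a^+=-1.1137
step 3: x_pred=1.2581  r=-4.3081  x^+=-1.9213  v^+=-2.6830  a^+=-3.6816
step 4: x_pred=-5.1897  r=0.6697  x^+=-4.6955  v^+=-5.3533  a^+=-3.2824
step 5: x_pred=-9.9488  r=15.6788  x^+=1.6221  v^+=-2.3695  a^+=6.0631
step 6: x_pred=1.6422  r=1.7378  x^+=2.9247  v^+=3.0385  a^+=7.0989
step 7: x_pred=7.5403  r=-3.3503  x^+=5.0678  v^+=7.4549  a^+=5.1019
step 8: x_pred=12.5492  r=-12.7292  x^+=3.1551  v^+=6.9577  a^+=-2.4854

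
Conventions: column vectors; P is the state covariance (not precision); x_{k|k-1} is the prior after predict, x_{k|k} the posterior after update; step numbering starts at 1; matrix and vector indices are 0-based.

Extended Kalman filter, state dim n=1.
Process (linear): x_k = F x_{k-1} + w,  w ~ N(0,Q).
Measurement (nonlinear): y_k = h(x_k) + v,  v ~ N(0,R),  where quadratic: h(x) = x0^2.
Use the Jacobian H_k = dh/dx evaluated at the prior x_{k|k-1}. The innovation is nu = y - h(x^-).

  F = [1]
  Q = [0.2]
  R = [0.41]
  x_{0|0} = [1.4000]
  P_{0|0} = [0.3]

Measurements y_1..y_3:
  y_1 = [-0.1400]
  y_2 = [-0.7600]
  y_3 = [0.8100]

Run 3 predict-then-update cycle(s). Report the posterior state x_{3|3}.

step 1: x^-=[1.4000]  P^-=[0.5000]  H_jac=[2.8000]  S=[4.3300]  K=[0.3233]  nu=[-2.1000]  x^+=[0.7210]  P^+=[0.0473]
step 2: x^-=[0.7210]  P^-=[0.2473]  H_jac=[1.4420]  S=[0.9243]  K=[0.3859]  nu=[-1.2799]  x^+=[0.2272]  P^+=[0.1097]
step 3: x^-=[0.2272]  P^-=[0.3097]  H_jac=[0.4543]  S=[0.4739]  K=[0.2969]  nu=[0.7584]  x^+=[0.4523]  P^+=[0.2679]

x_post = [0.4523]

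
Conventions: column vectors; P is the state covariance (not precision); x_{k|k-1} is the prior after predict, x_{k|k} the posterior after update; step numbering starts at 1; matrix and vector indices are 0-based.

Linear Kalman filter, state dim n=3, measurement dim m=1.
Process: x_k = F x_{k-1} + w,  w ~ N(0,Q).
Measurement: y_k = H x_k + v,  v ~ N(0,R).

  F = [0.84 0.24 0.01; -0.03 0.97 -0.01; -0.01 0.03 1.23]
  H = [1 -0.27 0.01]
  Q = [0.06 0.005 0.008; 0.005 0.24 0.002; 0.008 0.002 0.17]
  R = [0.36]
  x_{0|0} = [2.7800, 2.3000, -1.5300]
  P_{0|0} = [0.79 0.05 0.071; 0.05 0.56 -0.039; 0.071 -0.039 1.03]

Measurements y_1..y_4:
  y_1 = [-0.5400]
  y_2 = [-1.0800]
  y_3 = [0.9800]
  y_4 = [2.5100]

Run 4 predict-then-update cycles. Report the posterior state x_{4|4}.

x_post = [2.3274, 2.6213, -3.6576]

step 1: x^-=[2.8719, 2.1629, -1.8407]  P^-=[0.6709 0.1548 0.0810; 0.1548 0.7656 -0.0438; 0.0810 -0.0438 1.7242]  S=[1.0052]  K=[0.6267; -0.0520; 0.1095]  nu=[-2.8095]  x^+=[1.1112, 2.3091, -2.1484]  P^+=[0.2762 0.1876 0.0120; 0.1876 0.7629 -0.0381; 0.0120 -0.0381 1.7122]
step 2: x^-=[1.4661, 2.2280, -2.5844]  P^-=[0.3746 0.3266 0.0377; 0.3266 0.9480 -0.0446; 0.0377 -0.0446 2.7578]  S=[0.6286]  K=[0.4563; 0.1117; 0.1230]  nu=[-1.9187]  x^+=[0.5907, 2.0138, -2.8204]  P^+=[0.2438 0.2946 0.0024; 0.2946 0.9402 -0.0532; 0.0024 -0.0532 2.7483]
step 3: x^-=[0.9513, 1.9638, -3.4146]  P^-=[0.4050 0.4550 0.0400; 0.4550 1.1090 -0.0711; 0.0400 -0.0711 4.3246]  S=[0.6018]  K=[0.4695; 0.2573; 0.1702]  nu=[0.5931]  x^+=[1.2298, 2.1164, -3.3136]  P^+=[0.2723 0.3823 -0.0081; 0.3823 1.0692 -0.0975; -0.0081 -0.0975 4.3072]
step 4: x^-=[1.5078, 2.0492, -4.0245]  P^-=[0.4677 0.5547 0.0379; 0.5547 1.2263 -0.1398; 0.0379 -0.1398 6.6801]  S=[0.6197]  K=[0.5136; 0.3585; 0.2299]  nu=[1.5957]  x^+=[2.3274, 2.6213, -3.6576]  P^+=[0.3042 0.4406 -0.0352; 0.4406 1.1467 -0.1909; -0.0352 -0.1909 6.6473]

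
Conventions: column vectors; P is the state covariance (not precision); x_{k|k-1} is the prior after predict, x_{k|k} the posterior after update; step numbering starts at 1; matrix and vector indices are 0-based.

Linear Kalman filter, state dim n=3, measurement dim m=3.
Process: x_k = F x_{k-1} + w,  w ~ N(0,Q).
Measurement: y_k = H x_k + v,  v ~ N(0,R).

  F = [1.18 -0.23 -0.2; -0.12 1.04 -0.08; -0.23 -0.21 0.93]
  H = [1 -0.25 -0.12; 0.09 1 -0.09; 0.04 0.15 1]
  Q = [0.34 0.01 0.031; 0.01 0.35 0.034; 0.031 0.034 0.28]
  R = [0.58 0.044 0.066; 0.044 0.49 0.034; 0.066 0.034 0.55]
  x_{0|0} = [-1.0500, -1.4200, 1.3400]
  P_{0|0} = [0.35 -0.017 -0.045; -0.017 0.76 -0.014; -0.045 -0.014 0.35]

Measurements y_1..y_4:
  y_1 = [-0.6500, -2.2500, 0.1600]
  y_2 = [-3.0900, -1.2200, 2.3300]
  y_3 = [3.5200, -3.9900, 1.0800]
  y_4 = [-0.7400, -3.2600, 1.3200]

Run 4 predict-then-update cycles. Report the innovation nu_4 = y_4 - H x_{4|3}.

innov = [-2.5020, 0.3520, -0.4668]

step 1: x^-=[-1.1804, -1.4580, 1.7859]  P^-=[0.9107 -0.2313 -0.1381; -0.2313 1.1850 -0.1543; -0.1381 -0.1543 0.6578]  S=[1.7138 -0.3603 -0.1494; -0.3603 1.6761 -0.0207; -0.1494 -0.0207 1.1758]  K=[0.5801 0.0425 -0.0415; -0.1559 0.6694 0.0040; -0.0898 -0.1477 0.5211]  nu=[0.3802, -0.5250, -1.3600]  x^+=[-0.9257, -1.8742, 1.1207]  P^+=[0.3394 0.0145 0.0012; 0.0145 0.3170 -0.0334; 0.0012 -0.0334 0.2806]
step 2: x^-=[-0.8854, -1.9278, 1.6487]  P^-=[0.8290 -0.0849 -0.0938; -0.0849 0.7015 -0.0828; -0.0938 -0.0828 0.5686]  S=[1.5211 -0.1161 -0.0784; -0.1161 1.2039 -0.0033; -0.0784 -0.0033 1.1023]  K=[0.5691 0.0533 -0.0259; -0.1205 0.5709 0.0104; -0.0769 -0.1244 0.4953]  nu=[-2.4887, 0.9358, 1.0059]  x^+=[-2.2780, -1.0832, 2.2218]  P^+=[0.3369 0.0207 0.0085; 0.0207 0.2707 -0.0243; 0.0085 -0.0243 0.2664]
step 3: x^-=[-2.8832, -1.0309, 2.8177]  P^-=[0.8166 -0.0682 -0.0870; -0.0682 0.6484 -0.0648; -0.0870 -0.0648 0.5480]  S=[1.4961 -0.0903 -0.0702; -0.0903 1.1503 0.0098; -0.0702 0.0098 1.0867]  K=[0.5665 0.0561 -0.0233; -0.1146 0.5543 0.0150; -0.0754 -0.1161 0.4883]  nu=[6.4836, -2.4460, -1.4677]  x^+=[0.6867, -3.1518, 1.8961]  P^+=[0.3362 0.0222 0.0097; 0.0222 0.2632 -0.0208; 0.0097 -0.0208 0.2624]
step 4: x^-=[1.1561, -3.5120, 2.2673]  P^-=[0.8140 -0.0652 -0.0860; -0.0652 0.6393 -0.0599; -0.0860 -0.0599 0.5425]  S=[1.4914 -0.0860 -0.0692; -0.0860 1.1407 0.0140; -0.0692 0.0140 1.0825]  K=[0.5658 0.0568 -0.0230; -0.1135 0.5513 0.0165; -0.0753 -0.1137 0.4863]  nu=[-2.5020, 0.3520, -0.4668]  x^+=[-0.2290, -3.0415, 2.1886]  P^+=[0.3360 0.0226 0.0098; 0.0226 0.2619 -0.0199; 0.0098 -0.0199 0.2612]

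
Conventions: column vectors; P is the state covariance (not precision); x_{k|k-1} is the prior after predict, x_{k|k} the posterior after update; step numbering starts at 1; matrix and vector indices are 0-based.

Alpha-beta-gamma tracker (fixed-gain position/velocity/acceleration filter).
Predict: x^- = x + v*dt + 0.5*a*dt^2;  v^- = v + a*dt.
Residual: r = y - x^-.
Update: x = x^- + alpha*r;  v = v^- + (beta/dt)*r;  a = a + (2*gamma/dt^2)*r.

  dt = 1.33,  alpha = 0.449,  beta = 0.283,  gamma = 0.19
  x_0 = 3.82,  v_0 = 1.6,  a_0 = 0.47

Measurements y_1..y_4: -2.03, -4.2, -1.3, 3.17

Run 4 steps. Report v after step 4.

v_post = -3.7696

step 1: x_pred=6.3637  r=-8.3937  x^+=2.5949  v^+=0.4391  a^+=-1.3332
step 2: x_pred=1.9998  r=-6.1998  x^+=-0.7839  v^+=-2.6532  a^+=-2.6650
step 3: x_pred=-6.6698  r=5.3698  x^+=-4.2587  v^+=-5.0551  a^+=-1.5115
step 4: x_pred=-12.3188  r=15.4888  x^+=-5.3643  v^+=-3.7696  a^+=1.8159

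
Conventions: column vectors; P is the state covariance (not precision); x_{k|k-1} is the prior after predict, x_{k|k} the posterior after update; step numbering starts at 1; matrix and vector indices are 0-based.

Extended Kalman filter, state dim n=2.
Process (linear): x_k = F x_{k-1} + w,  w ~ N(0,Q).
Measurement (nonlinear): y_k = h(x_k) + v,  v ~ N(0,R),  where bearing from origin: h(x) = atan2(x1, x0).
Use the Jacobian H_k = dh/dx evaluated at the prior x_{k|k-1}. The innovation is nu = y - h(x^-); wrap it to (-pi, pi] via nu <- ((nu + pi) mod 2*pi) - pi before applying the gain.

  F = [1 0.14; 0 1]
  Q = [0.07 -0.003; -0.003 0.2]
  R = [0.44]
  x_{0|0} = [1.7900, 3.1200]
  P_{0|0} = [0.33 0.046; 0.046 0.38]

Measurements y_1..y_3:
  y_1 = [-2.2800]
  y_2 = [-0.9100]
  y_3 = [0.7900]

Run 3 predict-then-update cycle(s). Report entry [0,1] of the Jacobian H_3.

H_jac[0,1] = 0.1504

step 1: x^-=[2.2268, 3.1200]  P^-=[0.4203 0.0962; 0.0962 0.5800]  H_jac=[-0.2123 0.1516]  S=[0.4661]  K=[-0.1602; 0.1448]  nu=[3.0523]  x^+=[1.7378, 3.5619]  P^+=[0.4084 0.1070; 0.1070 0.5702]
step 2: x^-=[2.2364, 3.5619]  P^-=[0.5195 0.1838; 0.1838 0.7702]  H_jac=[-0.2014 0.1264]  S=[0.4640]  K=[-0.1754; 0.1301]  nu=[-1.9201]  x^+=[2.5731, 3.3121]  P^+=[0.5052 0.1944; 0.1944 0.7624]
step 3: x^-=[3.0368, 3.3121]  P^-=[0.6446 0.2982; 0.2982 0.9624]  H_jac=[-0.1640 0.1504]  S=[0.4644]  K=[-0.1311; 0.2064]  nu=[-0.0387]  x^+=[3.0419, 3.3041]  P^+=[0.6366 0.3107; 0.3107 0.9426]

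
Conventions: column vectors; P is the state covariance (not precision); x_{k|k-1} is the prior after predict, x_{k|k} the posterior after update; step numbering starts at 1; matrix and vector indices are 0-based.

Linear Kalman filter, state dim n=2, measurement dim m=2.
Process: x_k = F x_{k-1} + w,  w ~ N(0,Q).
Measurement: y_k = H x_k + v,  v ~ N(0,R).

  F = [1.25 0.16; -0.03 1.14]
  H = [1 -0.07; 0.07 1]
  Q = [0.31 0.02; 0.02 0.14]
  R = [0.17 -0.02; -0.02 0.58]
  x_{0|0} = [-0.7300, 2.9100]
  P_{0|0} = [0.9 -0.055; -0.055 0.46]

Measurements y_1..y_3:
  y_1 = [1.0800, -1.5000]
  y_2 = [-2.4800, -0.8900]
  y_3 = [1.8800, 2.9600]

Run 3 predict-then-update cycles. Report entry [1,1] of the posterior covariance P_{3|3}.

P_post[1,1] = 0.2677

step 1: x^-=[-0.4469, 3.3393]  P^-=[1.7060 -0.0080; -0.0080 0.7424]  S=[1.8808 0.0395; 0.0395 1.3296]  K=[0.9062 0.0569; -0.0436 0.5592]  nu=[1.7607, -4.8080]  x^+=[0.8751, 0.5738]  P^+=[0.1532 0.0041; 0.0041 0.3249]
step 2: x^-=[1.1856, 0.6279]  P^-=[0.5594 0.0794; 0.0794 0.5621]  S=[0.7210 0.0588; 0.0588 1.1560]  K=[0.7629 0.0637; 0.0156 0.4903]  nu=[-3.6217, -1.6008]  x^+=[-1.6794, -0.2134]  P^+=[0.1293 0.0127; 0.0127 0.2832]
step 3: x^-=[-2.1334, -0.1929]  P^-=[0.5244 0.0848; 0.0848 0.5073]  S=[0.6850 0.0656; 0.0656 1.1017]  K=[0.7506 0.0656; 0.0275 0.4642]  nu=[3.9999, 3.3022]  x^+=[1.0854, 1.4500]  P^+=[0.1273 0.0141; 0.0141 0.2677]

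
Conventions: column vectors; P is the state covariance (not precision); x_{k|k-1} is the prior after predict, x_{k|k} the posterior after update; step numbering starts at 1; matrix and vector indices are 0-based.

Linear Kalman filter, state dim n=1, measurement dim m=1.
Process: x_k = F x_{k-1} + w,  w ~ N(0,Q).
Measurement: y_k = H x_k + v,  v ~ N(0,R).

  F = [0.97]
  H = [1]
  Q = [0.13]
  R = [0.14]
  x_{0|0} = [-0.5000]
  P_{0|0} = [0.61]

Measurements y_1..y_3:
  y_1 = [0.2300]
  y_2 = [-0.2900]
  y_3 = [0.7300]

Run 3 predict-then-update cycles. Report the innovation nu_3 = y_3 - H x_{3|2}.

step 1: x^-=[-0.4850]  P^-=[0.7039]  S=[0.8439]  K=[0.8341]  nu=[0.7150]  x^+=[0.1114]  P^+=[0.1168]
step 2: x^-=[0.1080]  P^-=[0.2399]  S=[0.3799]  K=[0.6315]  nu=[-0.3980]  x^+=[-0.1433]  P^+=[0.0884]
step 3: x^-=[-0.1390]  P^-=[0.2132]  S=[0.3532]  K=[0.6036]  nu=[0.8690]  x^+=[0.3855]  P^+=[0.0845]

innov = [0.8690]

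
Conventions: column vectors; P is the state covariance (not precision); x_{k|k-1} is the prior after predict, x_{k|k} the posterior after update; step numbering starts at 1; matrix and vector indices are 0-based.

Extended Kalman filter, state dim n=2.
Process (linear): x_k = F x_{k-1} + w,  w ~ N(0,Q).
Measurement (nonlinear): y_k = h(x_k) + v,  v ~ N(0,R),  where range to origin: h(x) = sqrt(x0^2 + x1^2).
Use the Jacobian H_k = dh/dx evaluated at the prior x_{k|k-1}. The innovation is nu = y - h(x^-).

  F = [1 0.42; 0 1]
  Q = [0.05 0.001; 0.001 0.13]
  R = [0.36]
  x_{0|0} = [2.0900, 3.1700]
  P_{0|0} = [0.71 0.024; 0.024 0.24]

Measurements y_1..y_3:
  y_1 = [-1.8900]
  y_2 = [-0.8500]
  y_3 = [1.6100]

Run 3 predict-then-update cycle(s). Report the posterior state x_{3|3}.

step 1: x^-=[3.4214, 3.1700]  P^-=[0.8225 0.1258; 0.1258 0.3700]  H_jac=[0.7335 0.6796]  S=[1.0989]  K=[0.6268; 0.3128]  nu=[-6.5542]  x^+=[-0.6870, 1.1198]  P^+=[0.3907 -0.0897; -0.0897 0.2625]
step 2: x^-=[-0.2167, 1.1198]  P^-=[0.4117 0.0216; 0.0216 0.3925]  H_jac=[-0.1900 0.9818]  S=[0.7451]  K=[-0.0765; 0.5116]  nu=[-1.9906]  x^+=[-0.0643, 0.1014]  P^+=[0.4073 0.0507; 0.0507 0.1974]
step 3: x^-=[-0.0217, 0.1014]  P^-=[0.5348 0.1347; 0.1347 0.3274]  H_jac=[-0.2097 0.9778]  S=[0.6413]  K=[0.0304; 0.4552]  nu=[1.5063]  x^+=[0.0241, 0.7870]  P^+=[0.5342 0.1258; 0.1258 0.1946]

x_post = [0.0241, 0.7870]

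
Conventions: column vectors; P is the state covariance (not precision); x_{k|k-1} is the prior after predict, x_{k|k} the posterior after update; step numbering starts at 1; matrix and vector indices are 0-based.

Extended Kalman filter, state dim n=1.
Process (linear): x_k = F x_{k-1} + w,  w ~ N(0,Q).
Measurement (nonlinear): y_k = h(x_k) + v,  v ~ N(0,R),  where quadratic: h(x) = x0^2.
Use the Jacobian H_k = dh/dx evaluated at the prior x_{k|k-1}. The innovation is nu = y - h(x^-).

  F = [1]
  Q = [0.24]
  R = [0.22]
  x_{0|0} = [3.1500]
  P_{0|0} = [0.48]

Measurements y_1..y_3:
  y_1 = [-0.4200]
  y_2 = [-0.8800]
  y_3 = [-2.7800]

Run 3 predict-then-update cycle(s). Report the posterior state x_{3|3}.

step 1: x^-=[3.1500]  P^-=[0.7200]  H_jac=[6.3000]  S=[28.7968]  K=[0.1575]  nu=[-10.3425]  x^+=[1.5209]  P^+=[0.0055]
step 2: x^-=[1.5209]  P^-=[0.2455]  H_jac=[3.0418]  S=[2.4914]  K=[0.2997]  nu=[-3.1931]  x^+=[0.5638]  P^+=[0.0217]
step 3: x^-=[0.5638]  P^-=[0.2617]  H_jac=[1.1277]  S=[0.5527]  K=[0.5338]  nu=[-3.0979]  x^+=[-1.0900]  P^+=[0.1042]

x_post = [-1.0900]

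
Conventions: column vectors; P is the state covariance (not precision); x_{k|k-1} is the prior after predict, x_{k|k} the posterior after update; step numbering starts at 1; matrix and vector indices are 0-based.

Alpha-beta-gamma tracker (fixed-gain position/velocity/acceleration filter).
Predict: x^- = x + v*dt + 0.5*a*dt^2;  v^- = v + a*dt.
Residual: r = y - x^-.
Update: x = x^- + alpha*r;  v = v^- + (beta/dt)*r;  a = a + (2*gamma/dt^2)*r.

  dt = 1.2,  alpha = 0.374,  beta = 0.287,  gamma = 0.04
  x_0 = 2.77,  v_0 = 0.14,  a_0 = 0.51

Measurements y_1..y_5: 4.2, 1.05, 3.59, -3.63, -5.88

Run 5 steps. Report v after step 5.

v_post = -2.8768

step 1: x_pred=3.3052  r=0.8948  x^+=3.6399  v^+=0.9660  a^+=0.5597
step 2: x_pred=5.2021  r=-4.1521  x^+=3.6492  v^+=0.6446  a^+=0.3290
step 3: x_pred=4.6596  r=-1.0696  x^+=4.2596  v^+=0.7837  a^+=0.2696
step 4: x_pred=5.3941  r=-9.0241  x^+=2.0191  v^+=-1.0511  a^+=-0.2317
step 5: x_pred=0.5910  r=-6.4710  x^+=-1.8292  v^+=-2.8768  a^+=-0.5912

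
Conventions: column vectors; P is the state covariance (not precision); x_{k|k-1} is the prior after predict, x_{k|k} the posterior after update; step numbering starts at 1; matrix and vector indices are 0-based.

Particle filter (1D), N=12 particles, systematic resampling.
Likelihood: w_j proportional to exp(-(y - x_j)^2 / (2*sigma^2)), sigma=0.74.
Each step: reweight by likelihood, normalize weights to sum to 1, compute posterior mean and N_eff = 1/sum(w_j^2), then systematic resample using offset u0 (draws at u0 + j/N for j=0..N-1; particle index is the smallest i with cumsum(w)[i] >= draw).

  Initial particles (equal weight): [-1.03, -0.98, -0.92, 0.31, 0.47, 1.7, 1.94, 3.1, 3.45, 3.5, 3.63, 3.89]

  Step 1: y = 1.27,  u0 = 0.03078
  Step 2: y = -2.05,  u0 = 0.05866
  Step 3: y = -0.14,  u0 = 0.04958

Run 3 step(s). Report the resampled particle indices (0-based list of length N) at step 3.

resampled_idx = [0, 1, 2, 3, 4, 5, 6, 7, 8, 9, 10, 11]

step 1: w=[0.0031, 0.0038, 0.0048, 0.1654, 0.2139, 0.3241, 0.2547, 0.0180, 0.0050, 0.0041, 0.0024, 0.0007]  mean=1.2846  Neff=4.1076  idx=[3, 3, 4, 4, 4, 5, 5, 5, 5, 6, 6, 6]
step 2: w=[0.2880, 0.2880, 0.1412, 0.1412, 0.1412, 0.0001, 0.0001, 0.0001, 0.0001, 0.0000, 0.0000, 0.0000]  mean=0.3786  Neff=4.4319  idx=[0, 0, 0, 1, 1, 1, 1, 2, 3, 3, 4, 4]
step 3: w=[0.0886, 0.0886, 0.0886, 0.0886, 0.0886, 0.0886, 0.0886, 0.0759, 0.0759, 0.0759, 0.0759, 0.0759]  mean=0.3707  Neff=11.9325  idx=[0, 1, 2, 3, 4, 5, 6, 7, 8, 9, 10, 11]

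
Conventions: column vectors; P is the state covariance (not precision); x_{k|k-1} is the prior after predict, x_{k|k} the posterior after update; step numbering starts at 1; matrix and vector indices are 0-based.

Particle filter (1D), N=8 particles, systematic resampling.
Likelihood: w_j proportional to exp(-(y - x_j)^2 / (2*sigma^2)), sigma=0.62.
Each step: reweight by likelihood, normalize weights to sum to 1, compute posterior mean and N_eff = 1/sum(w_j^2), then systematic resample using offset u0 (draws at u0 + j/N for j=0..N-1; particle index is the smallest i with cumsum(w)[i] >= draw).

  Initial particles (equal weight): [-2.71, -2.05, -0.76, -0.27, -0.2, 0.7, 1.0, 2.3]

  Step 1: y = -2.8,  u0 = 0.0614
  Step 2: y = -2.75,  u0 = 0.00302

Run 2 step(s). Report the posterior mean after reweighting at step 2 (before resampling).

post_mean = -2.5508

step 1: w=[0.6706, 0.3261, 0.0030, 0.0002, 0.0001, 0.0000, 0.0000, 0.0000]  mean=-2.4882  Neff=1.7983  idx=[0, 0, 0, 0, 0, 1, 1, 1]
step 2: w=[0.1518, 0.1518, 0.1518, 0.1518, 0.1518, 0.0804, 0.0804, 0.0804]  mean=-2.5508  Neff=7.4323  idx=[0, 0, 1, 2, 3, 4, 4, 6]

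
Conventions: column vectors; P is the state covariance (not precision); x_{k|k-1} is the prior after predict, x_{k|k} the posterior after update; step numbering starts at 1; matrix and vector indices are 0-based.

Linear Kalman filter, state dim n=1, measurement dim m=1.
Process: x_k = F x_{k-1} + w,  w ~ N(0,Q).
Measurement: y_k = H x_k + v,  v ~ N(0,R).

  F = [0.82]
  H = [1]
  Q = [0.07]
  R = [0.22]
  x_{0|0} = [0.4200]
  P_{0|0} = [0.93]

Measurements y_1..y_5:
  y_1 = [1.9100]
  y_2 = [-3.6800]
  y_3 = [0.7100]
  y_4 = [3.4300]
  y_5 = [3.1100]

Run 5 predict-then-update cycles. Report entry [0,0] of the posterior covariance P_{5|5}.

step 1: x^-=[0.3444]  P^-=[0.6953]  S=[0.9153]  K=[0.7597]  nu=[1.5656]  x^+=[1.5337]  P^+=[0.1671]
step 2: x^-=[1.2576]  P^-=[0.1824]  S=[0.4024]  K=[0.4532]  nu=[-4.9376]  x^+=[-0.9803]  P^+=[0.0997]
step 3: x^-=[-0.8039]  P^-=[0.1370]  S=[0.3570]  K=[0.3838]  nu=[1.5139]  x^+=[-0.2228]  P^+=[0.0844]
step 4: x^-=[-0.1827]  P^-=[0.1268]  S=[0.3468]  K=[0.3656]  nu=[3.6127]  x^+=[1.1381]  P^+=[0.0804]
step 5: x^-=[0.9332]  P^-=[0.1241]  S=[0.3441]  K=[0.3606]  nu=[2.1768]  x^+=[1.7182]  P^+=[0.0793]

P_post[0,0] = 0.0793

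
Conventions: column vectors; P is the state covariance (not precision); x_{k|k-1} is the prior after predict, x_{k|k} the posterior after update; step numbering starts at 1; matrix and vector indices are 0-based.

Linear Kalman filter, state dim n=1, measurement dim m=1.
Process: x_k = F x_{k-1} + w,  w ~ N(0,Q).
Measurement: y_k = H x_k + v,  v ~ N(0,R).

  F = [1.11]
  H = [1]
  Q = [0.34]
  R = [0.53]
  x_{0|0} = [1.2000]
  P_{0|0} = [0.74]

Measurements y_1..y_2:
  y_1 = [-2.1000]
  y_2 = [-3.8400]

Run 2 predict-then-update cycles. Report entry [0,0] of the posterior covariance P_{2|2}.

P_post[0,0] = 0.3186

step 1: x^-=[1.3320]  P^-=[1.2518]  S=[1.7818]  K=[0.7025]  nu=[-3.4320]  x^+=[-1.0791]  P^+=[0.3723]
step 2: x^-=[-1.1978]  P^-=[0.7988]  S=[1.3288]  K=[0.6011]  nu=[-2.6422]  x^+=[-2.7861]  P^+=[0.3186]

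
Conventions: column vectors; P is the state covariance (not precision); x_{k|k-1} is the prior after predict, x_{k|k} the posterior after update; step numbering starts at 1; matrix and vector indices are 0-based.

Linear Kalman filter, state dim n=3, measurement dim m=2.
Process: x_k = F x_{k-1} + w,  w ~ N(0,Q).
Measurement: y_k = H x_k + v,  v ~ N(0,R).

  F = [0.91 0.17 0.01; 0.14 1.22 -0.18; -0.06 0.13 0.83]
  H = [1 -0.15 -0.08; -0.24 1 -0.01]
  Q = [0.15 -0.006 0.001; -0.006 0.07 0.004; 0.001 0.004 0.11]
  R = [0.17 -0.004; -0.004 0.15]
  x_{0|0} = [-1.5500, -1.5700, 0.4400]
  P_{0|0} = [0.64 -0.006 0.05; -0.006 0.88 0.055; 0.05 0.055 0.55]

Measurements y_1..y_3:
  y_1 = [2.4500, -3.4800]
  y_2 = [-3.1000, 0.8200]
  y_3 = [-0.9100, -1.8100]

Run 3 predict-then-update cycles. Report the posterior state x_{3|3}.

x_post = [-1.4615, -1.8775, -0.6105]

step 1: x^-=[-1.6730, -2.2116, 0.2541]  P^-=[0.7047 0.2411 0.0350; 0.2411 1.3814 0.1171; 0.0350 0.1171 0.5131]  S=[0.8340 -0.1390; -0.1390 1.4542]  K=[0.8196 0.1276; 0.1839 0.9270; -0.0167 0.0696]  nu=[3.8116, -1.6674]  x^+=[1.2381, -3.0561, 0.0743]  P^+=[0.1499 0.0523 0.0411; 0.0523 0.1511 0.0254; 0.0411 0.0254 0.5054]
step 2: x^-=[0.6079, -3.5685, -0.4099]  P^-=[0.2956 0.0956 0.0407; 0.0956 0.3188 -0.0213; 0.0407 -0.0213 0.4619]  S=[0.4400 -0.0213; -0.0213 0.4406]  K=[0.6359 0.0858; 0.1454 0.6790; 0.0118 -0.0804]  nu=[-4.2759, 4.5303]  x^+=[-1.7225, -1.1140, -0.8246]  P^+=[0.1167 0.0387 0.0393; 0.0387 0.1106 0.0019; 0.0393 0.0019 0.4589]
step 3: x^-=[-1.7651, -1.4518, -0.7259]  P^-=[0.2626 0.0685 0.0350; 0.0685 0.2622 -0.0432; 0.0350 -0.0432 0.4243]  S=[0.4140 -0.0313; -0.0313 0.3955]  K=[0.6073 0.0610; 0.1267 0.6324; 0.0076 -0.1407]  nu=[0.5792, -0.7891]  x^+=[-1.4615, -1.8775, -0.6105]  P^+=[0.1108 0.0336 0.0338; 0.0336 0.1023 -0.0089; 0.0338 -0.0089 0.4164]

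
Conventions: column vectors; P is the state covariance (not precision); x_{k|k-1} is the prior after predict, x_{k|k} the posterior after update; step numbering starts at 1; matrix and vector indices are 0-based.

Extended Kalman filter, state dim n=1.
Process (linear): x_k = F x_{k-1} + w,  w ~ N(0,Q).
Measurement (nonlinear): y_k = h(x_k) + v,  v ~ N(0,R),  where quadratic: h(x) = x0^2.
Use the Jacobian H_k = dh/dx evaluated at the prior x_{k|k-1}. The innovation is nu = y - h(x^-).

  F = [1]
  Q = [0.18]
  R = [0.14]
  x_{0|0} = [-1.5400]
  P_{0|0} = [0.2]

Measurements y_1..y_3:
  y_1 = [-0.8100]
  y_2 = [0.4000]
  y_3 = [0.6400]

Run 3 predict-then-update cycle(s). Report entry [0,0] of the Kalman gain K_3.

K[0,0] = -0.6004

step 1: x^-=[-1.5400]  P^-=[0.3800]  H_jac=[-3.0800]  S=[3.7448]  K=[-0.3125]  nu=[-3.1816]  x^+=[-0.5456]  P^+=[0.0142]
step 2: x^-=[-0.5456]  P^-=[0.1942]  H_jac=[-1.0913]  S=[0.3713]  K=[-0.5708]  nu=[0.1023]  x^+=[-0.6040]  P^+=[0.0732]
step 3: x^-=[-0.6040]  P^-=[0.2532]  H_jac=[-1.2080]  S=[0.5096]  K=[-0.6004]  nu=[0.2752]  x^+=[-0.7692]  P^+=[0.0696]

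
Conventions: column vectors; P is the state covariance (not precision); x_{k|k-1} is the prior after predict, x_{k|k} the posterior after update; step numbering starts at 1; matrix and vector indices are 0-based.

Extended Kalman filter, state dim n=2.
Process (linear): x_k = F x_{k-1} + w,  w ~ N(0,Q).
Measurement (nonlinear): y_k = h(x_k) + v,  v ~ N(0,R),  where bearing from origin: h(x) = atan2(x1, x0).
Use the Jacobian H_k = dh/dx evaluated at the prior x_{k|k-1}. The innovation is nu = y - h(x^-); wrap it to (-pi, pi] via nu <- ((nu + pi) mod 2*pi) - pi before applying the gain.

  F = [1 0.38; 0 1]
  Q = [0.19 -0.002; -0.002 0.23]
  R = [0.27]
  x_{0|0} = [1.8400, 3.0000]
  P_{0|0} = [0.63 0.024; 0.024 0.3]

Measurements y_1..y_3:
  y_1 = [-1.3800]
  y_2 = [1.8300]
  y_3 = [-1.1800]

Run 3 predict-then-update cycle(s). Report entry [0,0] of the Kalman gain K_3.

K[0,0] = -0.1333

step 1: x^-=[2.9800, 3.0000]  P^-=[0.8816 0.1360; 0.1360 0.5300]  H_jac=[-0.1678 0.1667]  S=[0.3019]  K=[-0.4148; 0.2170]  nu=[-2.1687]  x^+=[3.8796, 2.5294]  P^+=[0.8296 0.1632; 0.1632 0.5158]
step 2: x^-=[4.8408, 2.5294]  P^-=[1.2181 0.3572; 0.3572 0.7458]  H_jac=[-0.0848 0.1623]  S=[0.2886]  K=[-0.1571; 0.3144]  nu=[1.3485]  x^+=[4.6290, 2.9534]  P^+=[1.2110 0.3714; 0.3714 0.7173]
step 3: x^-=[5.7513, 2.9534]  P^-=[1.7868 0.6420; 0.6420 0.9473]  H_jac=[-0.0707 0.1376]  S=[0.2844]  K=[-0.1333; 0.2988]  nu=[-1.6544]  x^+=[5.9719, 2.4591]  P^+=[1.7818 0.6533; 0.6533 0.9219]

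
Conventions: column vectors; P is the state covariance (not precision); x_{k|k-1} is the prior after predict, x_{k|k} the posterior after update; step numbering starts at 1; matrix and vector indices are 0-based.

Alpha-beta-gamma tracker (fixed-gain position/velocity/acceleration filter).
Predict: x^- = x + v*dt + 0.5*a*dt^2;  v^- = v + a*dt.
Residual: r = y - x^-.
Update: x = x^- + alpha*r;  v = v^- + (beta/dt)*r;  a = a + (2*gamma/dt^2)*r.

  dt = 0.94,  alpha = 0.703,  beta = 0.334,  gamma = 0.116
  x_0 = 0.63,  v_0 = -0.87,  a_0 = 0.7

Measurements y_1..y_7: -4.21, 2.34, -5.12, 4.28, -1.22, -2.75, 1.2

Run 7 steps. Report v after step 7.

v_post = 0.2809

step 1: x_pred=0.1215  r=-4.3315  x^+=-2.9236  v^+=-1.7511  a^+=-0.4373
step 2: x_pred=-4.7627  r=7.1027  x^+=0.2305  v^+=0.3616  a^+=1.4276
step 3: x_pred=1.2012  r=-6.3212  x^+=-3.2426  v^+=-0.5424  a^+=-0.2321
step 4: x_pred=-3.8550  r=8.1350  x^+=1.8639  v^+=2.1300  a^+=1.9039
step 5: x_pred=4.7072  r=-5.9272  x^+=0.5404  v^+=1.8136  a^+=0.3476
step 6: x_pred=2.3987  r=-5.1487  x^+=-1.2208  v^+=0.3109  a^+=-1.0042
step 7: x_pred=-1.3723  r=2.5723  x^+=0.4360  v^+=0.2809  a^+=-0.3289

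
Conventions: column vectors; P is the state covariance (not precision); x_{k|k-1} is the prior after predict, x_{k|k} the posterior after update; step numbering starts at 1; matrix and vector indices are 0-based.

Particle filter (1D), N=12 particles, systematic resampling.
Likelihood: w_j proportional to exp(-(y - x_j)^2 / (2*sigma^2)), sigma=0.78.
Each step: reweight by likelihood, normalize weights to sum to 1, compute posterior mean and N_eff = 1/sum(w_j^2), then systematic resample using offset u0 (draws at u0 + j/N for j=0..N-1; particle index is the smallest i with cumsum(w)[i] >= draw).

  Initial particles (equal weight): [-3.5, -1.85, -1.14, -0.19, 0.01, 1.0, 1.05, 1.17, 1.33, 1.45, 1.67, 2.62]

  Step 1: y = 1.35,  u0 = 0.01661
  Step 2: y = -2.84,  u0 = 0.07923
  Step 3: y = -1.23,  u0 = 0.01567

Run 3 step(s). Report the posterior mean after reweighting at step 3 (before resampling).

post_mean = -0.1856

step 1: w=[0.0000, 0.0000, 0.0010, 0.0224, 0.0359, 0.1422, 0.1460, 0.1531, 0.1572, 0.1559, 0.1445, 0.0418]  mean=1.2555  Neff=7.2248  idx=[3, 5, 5, 6, 7, 7, 8, 8, 9, 9, 10, 10]
step 2: w=[0.9935, 0.0017, 0.0017, 0.0013, 0.0006, 0.0006, 0.0002, 0.0002, 0.0001, 0.0001, 0.0000, 0.0000]  mean=-0.1818  Neff=1.0131  idx=[0, 0, 0, 0, 0, 0, 0, 0, 0, 0, 0, 2]
step 3: w=[0.0906, 0.0906, 0.0906, 0.0906, 0.0906, 0.0906, 0.0906, 0.0906, 0.0906, 0.0906, 0.0906, 0.0037]  mean=-0.1856  Neff=11.0802  idx=[0, 1, 2, 2, 3, 4, 5, 6, 7, 8, 9, 10]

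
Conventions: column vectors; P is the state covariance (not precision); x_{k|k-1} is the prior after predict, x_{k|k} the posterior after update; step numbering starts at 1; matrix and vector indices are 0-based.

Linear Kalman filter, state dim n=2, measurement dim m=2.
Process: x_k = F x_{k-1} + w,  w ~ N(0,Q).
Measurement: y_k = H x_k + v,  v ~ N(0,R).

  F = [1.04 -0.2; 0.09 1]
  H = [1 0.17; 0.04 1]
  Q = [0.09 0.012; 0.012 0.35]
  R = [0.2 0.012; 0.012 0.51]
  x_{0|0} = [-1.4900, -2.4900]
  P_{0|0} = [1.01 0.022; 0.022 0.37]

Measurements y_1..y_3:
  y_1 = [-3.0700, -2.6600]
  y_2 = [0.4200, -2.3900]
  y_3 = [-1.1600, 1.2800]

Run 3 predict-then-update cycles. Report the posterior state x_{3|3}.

x_post = [-0.6221, -0.4517]

step 1: x^-=[-1.0516, -2.6241]  P^-=[1.1881 0.0550; 0.0550 0.7321]  S=[1.4279 0.2394; 0.2394 1.2484]  K=[0.8522 -0.0813; 0.0280 0.5828]  nu=[-1.5723, 0.0062]  x^+=[-2.3920, -2.6645]  P^+=[0.1760 -0.0383; -0.0383 0.2991]
step 2: x^-=[-1.9548, -2.8798]  P^-=[0.3082 -0.0705; -0.0705 0.6437]  S=[0.5029 0.0628; 0.0628 1.1485]  K=[0.5995 -0.0834; 0.0078 0.5575]  nu=[2.8643, 0.5680]  x^+=[-0.2849, -2.5406]  P^+=[0.1258 -0.0404; -0.0404 0.2861]
step 3: x^-=[0.2118, -2.5663]  P^-=[0.2543 -0.0747; -0.0747 0.6298]  S=[0.4471 0.0540; 0.0540 1.1342]  K=[0.5504 -0.0831; 0.0056 0.5524]  nu=[-0.9355, 3.8378]  x^+=[-0.6221, -0.4517]  P^+=[0.1159 -0.0404; -0.0404 0.2834]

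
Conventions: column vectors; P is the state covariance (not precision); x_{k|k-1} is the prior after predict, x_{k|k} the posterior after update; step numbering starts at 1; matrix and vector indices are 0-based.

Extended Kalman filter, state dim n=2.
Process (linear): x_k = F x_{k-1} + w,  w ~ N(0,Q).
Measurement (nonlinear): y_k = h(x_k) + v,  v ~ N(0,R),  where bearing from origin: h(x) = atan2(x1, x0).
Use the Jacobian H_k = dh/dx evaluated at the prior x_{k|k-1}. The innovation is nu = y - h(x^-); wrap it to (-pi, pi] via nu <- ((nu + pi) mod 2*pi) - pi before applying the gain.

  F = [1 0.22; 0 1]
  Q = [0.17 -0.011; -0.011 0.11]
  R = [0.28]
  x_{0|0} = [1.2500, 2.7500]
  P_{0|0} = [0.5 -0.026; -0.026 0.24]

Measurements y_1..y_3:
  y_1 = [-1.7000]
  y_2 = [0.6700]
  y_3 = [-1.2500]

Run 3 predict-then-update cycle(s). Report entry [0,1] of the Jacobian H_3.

step 1: x^-=[1.8550, 2.7500]  P^-=[0.6702 0.0158; 0.0158 0.3500]  H_jac=[-0.2499 0.1686]  S=[0.3305]  K=[-0.4988; 0.1666]  nu=[-2.6774]  x^+=[3.1904, 2.3040]  P^+=[0.5880 0.0433; 0.0433 0.3408]
step 2: x^-=[3.6972, 2.3040]  P^-=[0.7935 0.1072; 0.1072 0.4508]  H_jac=[-0.1214 0.1948]  S=[0.3037]  K=[-0.2484; 0.2463]  nu=[0.1127]  x^+=[3.6692, 2.3317]  P^+=[0.7748 0.1258; 0.1258 0.4324]
step 3: x^-=[4.1822, 2.3317]  P^-=[1.0210 0.2100; 0.2100 0.5424]  H_jac=[-0.1017 0.1824]  S=[0.3008]  K=[-0.2179; 0.2579]  nu=[-1.7586]  x^+=[4.5654, 1.8782]  P^+=[1.0068 0.2269; 0.2269 0.5224]

H_jac[0,1] = 0.1824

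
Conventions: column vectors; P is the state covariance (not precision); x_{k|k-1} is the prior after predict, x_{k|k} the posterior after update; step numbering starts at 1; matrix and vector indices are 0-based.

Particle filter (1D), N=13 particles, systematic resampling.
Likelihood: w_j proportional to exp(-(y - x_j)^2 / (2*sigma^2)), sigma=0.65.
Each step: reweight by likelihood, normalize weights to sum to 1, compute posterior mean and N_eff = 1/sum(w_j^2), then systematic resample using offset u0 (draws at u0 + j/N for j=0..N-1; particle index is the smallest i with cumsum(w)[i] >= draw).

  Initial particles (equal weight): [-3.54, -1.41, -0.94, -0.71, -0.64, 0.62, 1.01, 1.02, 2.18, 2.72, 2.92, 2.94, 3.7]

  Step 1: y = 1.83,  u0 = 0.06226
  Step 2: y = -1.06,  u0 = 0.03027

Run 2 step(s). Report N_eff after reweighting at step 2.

step 1: w=[0.0000, 0.0000, 0.0000, 0.0002, 0.0003, 0.0623, 0.1589, 0.1620, 0.3046, 0.1379, 0.0863, 0.0819, 0.0056]  mean=1.9168  Neff=5.5137  idx=[5, 6, 6, 7, 7, 8, 8, 8, 8, 9, 10, 10, 11]
step 2: w=[0.5910, 0.1047, 0.1047, 0.0997, 0.0997, 0.0001, 0.0001, 0.0001, 0.0001, 0.0000, 0.0000, 0.0000, 0.0000]  mean=0.7818  Neff=2.5571  idx=[0, 0, 0, 0, 0, 0, 0, 0, 1, 2, 2, 3, 4]

N_eff = 2.5571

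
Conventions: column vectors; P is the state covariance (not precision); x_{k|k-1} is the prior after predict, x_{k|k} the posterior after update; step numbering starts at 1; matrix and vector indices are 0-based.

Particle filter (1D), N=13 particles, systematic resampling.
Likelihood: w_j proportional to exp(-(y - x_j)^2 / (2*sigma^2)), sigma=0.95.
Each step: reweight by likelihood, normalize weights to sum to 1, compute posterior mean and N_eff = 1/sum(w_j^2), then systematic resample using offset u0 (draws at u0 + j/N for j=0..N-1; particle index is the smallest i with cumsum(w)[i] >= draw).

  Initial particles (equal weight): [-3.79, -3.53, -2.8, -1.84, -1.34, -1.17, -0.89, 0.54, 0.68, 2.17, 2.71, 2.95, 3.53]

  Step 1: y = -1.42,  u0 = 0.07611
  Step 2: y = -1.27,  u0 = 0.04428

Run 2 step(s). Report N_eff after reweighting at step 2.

N_eff = 11.6944

step 1: w=[0.0101, 0.0192, 0.0790, 0.2057, 0.2260, 0.2191, 0.1941, 0.0270, 0.0197, 0.0002, 0.0000, 0.0000, 0.0000]  mean=-1.4091  Neff=5.3520  idx=[2, 3, 3, 3, 4, 4, 4, 5, 5, 6, 6, 6, 8]
step 2: w=[0.0257, 0.0784, 0.0784, 0.0784, 0.0936, 0.0936, 0.0936, 0.0934, 0.0934, 0.0867, 0.0867, 0.0867, 0.0114]  mean=-1.3233  Neff=11.6944  idx=[1, 2, 3, 4, 4, 5, 6, 7, 8, 9, 9, 10, 11]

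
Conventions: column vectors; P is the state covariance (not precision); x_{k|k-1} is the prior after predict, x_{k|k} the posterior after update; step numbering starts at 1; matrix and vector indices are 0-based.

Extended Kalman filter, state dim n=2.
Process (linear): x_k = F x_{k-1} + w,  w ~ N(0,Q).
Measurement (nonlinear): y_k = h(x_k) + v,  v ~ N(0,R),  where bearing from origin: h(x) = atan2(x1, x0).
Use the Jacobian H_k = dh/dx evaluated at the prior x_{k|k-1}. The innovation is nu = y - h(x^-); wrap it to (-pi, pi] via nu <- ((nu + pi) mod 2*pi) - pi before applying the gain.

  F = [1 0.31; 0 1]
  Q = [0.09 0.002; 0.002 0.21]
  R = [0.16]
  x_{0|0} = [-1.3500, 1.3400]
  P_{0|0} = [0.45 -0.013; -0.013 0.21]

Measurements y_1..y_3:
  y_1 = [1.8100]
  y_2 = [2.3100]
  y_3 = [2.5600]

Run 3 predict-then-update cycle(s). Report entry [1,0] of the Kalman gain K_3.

K[1,0] = -0.5295

step 1: x^-=[-0.9346, 1.3400]  P^-=[0.5521 0.0541; 0.0541 0.4200]  H_jac=[-0.5020 -0.3502]  S=[0.3697]  K=[-0.8011; -0.4713]  nu=[-0.3698]  x^+=[-0.6384, 1.5143]  P^+=[0.3149 -0.0855; -0.0855 0.3379]
step 2: x^-=[-0.1689, 1.5143]  P^-=[0.3844 0.0213; 0.0213 0.5479]  H_jac=[-0.6523 -0.0728]  S=[0.3285]  K=[-0.7680; -0.1636]  nu=[0.6281]  x^+=[-0.6513, 1.4115]  P^+=[0.1906 -0.0200; -0.0200 0.5391]
step 3: x^-=[-0.2138, 1.4115]  P^-=[0.3200 0.1491; 0.1491 0.7491]  H_jac=[-0.6926 -0.1049]  S=[0.3434]  K=[-0.6910; -0.5295]  nu=[0.8389]  x^+=[-0.7934, 0.9673]  P^+=[0.1561 0.0235; 0.0235 0.6528]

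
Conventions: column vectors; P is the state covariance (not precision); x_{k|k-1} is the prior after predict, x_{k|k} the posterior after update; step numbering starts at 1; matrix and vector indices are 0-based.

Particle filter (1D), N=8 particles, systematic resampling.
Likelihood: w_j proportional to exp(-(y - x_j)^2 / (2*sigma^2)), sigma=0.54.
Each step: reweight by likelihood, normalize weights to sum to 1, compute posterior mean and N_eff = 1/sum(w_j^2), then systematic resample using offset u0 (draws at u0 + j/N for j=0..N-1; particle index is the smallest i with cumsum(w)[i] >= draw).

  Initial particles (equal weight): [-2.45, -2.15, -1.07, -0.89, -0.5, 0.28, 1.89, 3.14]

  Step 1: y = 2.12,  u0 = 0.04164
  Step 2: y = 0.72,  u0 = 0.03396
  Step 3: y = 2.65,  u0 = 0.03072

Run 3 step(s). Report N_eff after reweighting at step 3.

step 1: w=[0.0000, 0.0000, 0.0000, 0.0000, 0.0000, 0.0028, 0.8423, 0.1549]  mean=2.0792  Neff=1.3634  idx=[6, 6, 6, 6, 6, 6, 6, 7]
step 2: w=[0.1428, 0.1428, 0.1428, 0.1428, 0.1428, 0.1428, 0.1428, 0.0001]  mean=1.8901  Neff=7.0009  idx=[0, 1, 1, 2, 3, 4, 5, 6]
step 3: w=[0.1250, 0.1250, 0.1250, 0.1250, 0.1250, 0.1250, 0.1250, 0.1250]  mean=1.8900  Neff=8.0000  idx=[0, 1, 2, 3, 4, 5, 6, 7]

N_eff = 8.0000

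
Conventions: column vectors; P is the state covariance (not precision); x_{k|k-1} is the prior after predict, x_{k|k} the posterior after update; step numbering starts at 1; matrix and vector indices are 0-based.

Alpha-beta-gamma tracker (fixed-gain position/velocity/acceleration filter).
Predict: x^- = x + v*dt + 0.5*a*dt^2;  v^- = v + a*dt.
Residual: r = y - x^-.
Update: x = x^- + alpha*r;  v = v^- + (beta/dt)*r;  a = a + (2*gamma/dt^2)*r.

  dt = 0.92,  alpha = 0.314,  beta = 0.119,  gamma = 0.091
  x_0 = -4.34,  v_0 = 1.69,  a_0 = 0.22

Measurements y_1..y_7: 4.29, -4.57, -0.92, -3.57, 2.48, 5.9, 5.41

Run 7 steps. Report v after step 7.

step 1: x_pred=-2.6921  r=6.9821  x^+=-0.4997  v^+=2.7955  a^+=1.7213
step 2: x_pred=2.8006  r=-7.3706  x^+=0.4863  v^+=3.4258  a^+=0.1365
step 3: x_pred=3.6957  r=-4.6157  x^+=2.2464  v^+=2.9543  a^+=-0.8561
step 4: x_pred=4.6020  r=-8.1720  x^+=2.0360  v^+=1.1097  a^+=-2.6133
step 5: x_pred=1.9510  r=0.5290  x^+=2.1171  v^+=-1.2261  a^+=-2.4995
step 6: x_pred=-0.0687  r=5.9687  x^+=1.8055  v^+=-2.7536  a^+=-1.2161
step 7: x_pred=-1.2425  r=6.6525  x^+=0.8464  v^+=-3.0119  a^+=0.2144

v_post = -3.0119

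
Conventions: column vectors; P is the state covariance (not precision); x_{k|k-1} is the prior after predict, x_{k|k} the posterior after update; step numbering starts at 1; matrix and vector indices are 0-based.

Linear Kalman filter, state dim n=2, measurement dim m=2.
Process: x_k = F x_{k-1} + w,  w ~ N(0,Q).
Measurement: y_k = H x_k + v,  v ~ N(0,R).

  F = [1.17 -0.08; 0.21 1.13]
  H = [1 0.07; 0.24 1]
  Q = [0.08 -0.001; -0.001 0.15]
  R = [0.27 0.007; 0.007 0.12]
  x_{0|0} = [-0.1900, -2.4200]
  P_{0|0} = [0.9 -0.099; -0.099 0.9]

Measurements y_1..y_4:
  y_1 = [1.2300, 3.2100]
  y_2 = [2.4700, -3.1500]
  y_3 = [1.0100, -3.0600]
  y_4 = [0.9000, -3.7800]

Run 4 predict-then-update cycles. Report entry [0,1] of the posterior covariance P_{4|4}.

step 1: x^-=[-0.0287, -2.7745]  P^-=[1.3363 0.0095; 0.0095 1.2919]  S=[1.6140 0.4279; 0.4279 1.4935]  K=[0.8330 -0.0175; -0.1816 0.9186]  nu=[1.4529, 5.9914]  x^+=[1.0767, 2.4653]  P^+=[0.2284 -0.0511; -0.0511 0.1212]
step 2: x^-=[1.0625, 3.0119]  P^-=[0.4029 -0.0225; -0.0225 0.2906]  S=[0.6712 0.1012; 0.1012 0.4230]  K=[0.5929 0.0336; -0.1088 0.7002]  nu=[1.1967, -6.4170]  x^+=[1.5564, -1.6116]  P^+=[0.1625 -0.0308; -0.0308 0.0907]
step 3: x^-=[1.9499, -1.4943]  P^-=[0.3088 -0.0095; -0.0095 0.2583]  S=[0.5787 0.0895; 0.0895 0.3915]  K=[0.5255 0.0449; -0.0895 0.6744]  nu=[-0.8353, -2.0337]  x^+=[1.4198, -2.7910]  P^+=[0.1440 -0.0255; -0.0255 0.0864]
step 4: x^-=[1.8844, -2.8557]  P^-=[0.2824 -0.0067; -0.0067 0.2546]  S=[0.5527 0.0858; 0.0858 0.3876]  K=[0.5029 0.0462; -0.0841 0.6712]  nu=[-0.7845, -1.3766]  x^+=[1.4262, -3.7137]  P^+=[0.1378 -0.0240; -0.0240 0.0857]

P_post[0,1] = -0.0240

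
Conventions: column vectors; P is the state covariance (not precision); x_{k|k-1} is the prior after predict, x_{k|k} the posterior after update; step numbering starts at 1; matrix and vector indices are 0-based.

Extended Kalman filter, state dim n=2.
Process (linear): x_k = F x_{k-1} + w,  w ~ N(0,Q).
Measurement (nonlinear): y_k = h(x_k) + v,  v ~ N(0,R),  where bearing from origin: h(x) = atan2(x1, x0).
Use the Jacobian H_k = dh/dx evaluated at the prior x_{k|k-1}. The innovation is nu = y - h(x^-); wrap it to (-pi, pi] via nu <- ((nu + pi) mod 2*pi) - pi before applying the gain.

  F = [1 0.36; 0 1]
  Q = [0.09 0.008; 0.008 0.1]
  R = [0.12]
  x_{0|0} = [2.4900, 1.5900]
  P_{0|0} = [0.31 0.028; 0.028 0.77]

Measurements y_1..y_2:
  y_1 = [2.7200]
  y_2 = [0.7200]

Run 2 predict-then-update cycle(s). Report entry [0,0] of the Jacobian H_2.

step 1: x^-=[3.0624, 1.5900]  P^-=[0.5200 0.3132; 0.3132 0.8700]  H_jac=[-0.1335 0.2572]  S=[0.1653]  K=[0.0673; 1.1006]  nu=[2.2411]  x^+=[3.2132, 4.0566]  P^+=[0.5192 0.3010; 0.3010 0.6698]
step 2: x^-=[4.6735, 4.0566]  P^-=[0.9127 0.5501; 0.5501 0.7698]  H_jac=[-0.1059 0.1220]  S=[0.1275]  K=[-0.2318; 0.2798]  nu=[0.0052]  x^+=[4.6724, 4.0580]  P^+=[0.9058 0.5583; 0.5583 0.7598]

H_jac[0,0] = -0.1059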